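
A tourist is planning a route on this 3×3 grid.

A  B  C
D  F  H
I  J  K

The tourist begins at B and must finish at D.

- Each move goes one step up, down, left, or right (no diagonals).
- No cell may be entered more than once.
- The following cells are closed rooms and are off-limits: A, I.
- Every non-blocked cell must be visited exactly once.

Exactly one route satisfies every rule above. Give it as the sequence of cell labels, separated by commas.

B, C, H, K, J, F, D

Need to visit all 7 open cells exactly once, starting at B and ending at D.
Cell J has only two open neighbours (F and K), so the path must pass straight through it: one of those is the cell it's entered from and the other is where it exits.
Route from B: right to C, 2× down (reaching K), left to J, up to F, left to D — 6 moves in all.
Check: all 7 open cells covered.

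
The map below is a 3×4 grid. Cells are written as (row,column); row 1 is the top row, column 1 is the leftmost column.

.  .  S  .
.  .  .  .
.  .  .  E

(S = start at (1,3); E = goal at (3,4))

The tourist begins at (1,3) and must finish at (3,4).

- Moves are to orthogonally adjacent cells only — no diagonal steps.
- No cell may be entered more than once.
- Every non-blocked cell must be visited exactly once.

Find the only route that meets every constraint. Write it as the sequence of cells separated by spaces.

Need to visit all 12 open cells exactly once, starting at (1,3) and ending at (3,4).
Cell (1,4) has only two open neighbours ((2,4) and (1,3)), so the path must pass straight through it: one of those is the cell it's entered from and the other is where it exits.
Route from (1,3): right to (1,4), down to (2,4), 2× left (reaching (2,2)), up to (1,2), left to (1,1), 2× down (reaching (3,1)), 3× right (reaching (3,4)) — 11 moves in all.
Check: all 12 open cells covered.

(1,3) (1,4) (2,4) (2,3) (2,2) (1,2) (1,1) (2,1) (3,1) (3,2) (3,3) (3,4)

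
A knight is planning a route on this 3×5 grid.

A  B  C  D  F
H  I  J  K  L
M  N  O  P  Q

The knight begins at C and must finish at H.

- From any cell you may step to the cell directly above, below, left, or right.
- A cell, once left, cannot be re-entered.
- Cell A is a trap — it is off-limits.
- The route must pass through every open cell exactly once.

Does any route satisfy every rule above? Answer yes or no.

One route that works: C → B → I → J → K → D → F → L → Q → P → O → N → M → H.

yes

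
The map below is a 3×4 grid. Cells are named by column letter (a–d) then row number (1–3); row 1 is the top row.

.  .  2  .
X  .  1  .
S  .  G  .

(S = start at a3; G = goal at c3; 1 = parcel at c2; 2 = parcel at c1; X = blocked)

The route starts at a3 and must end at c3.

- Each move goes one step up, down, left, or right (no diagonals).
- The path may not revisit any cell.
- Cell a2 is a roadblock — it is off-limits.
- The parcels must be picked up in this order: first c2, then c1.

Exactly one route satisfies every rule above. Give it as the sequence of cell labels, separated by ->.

a3 -> b3 -> b2 -> c2 -> c1 -> d1 -> d2 -> d3 -> c3

The waypoints must appear in the order c2, c1, with no cell reused.
Route from a3: right 1 to b3, up 1 to b2, right 1 to c2, up 1 to c1, right 1 to d1, down 2 to d3, left 1 to c3 — 8 moves in all.
Check: order respected (1 at step 3, 2 at step 4).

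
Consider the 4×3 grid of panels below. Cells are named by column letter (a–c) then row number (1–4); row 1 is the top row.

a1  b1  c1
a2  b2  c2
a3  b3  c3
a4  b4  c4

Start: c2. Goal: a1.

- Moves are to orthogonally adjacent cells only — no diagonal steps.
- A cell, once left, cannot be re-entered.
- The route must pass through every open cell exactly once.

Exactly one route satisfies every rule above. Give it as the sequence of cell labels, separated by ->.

Need to visit all 12 open cells exactly once, starting at c2 and ending at a1.
Cell c4 has only two open neighbours (c3 and b4), so the path must pass straight through it: one of those is the cell it's entered from and the other is where it exits.
Route from c2: up to c1, left to b1, 2× down (reaching b3), right to c3, down to c4, 2× left (reaching a4), 3× up (reaching a1) — 11 moves in all.
Check: all 12 open cells covered.

c2 -> c1 -> b1 -> b2 -> b3 -> c3 -> c4 -> b4 -> a4 -> a3 -> a2 -> a1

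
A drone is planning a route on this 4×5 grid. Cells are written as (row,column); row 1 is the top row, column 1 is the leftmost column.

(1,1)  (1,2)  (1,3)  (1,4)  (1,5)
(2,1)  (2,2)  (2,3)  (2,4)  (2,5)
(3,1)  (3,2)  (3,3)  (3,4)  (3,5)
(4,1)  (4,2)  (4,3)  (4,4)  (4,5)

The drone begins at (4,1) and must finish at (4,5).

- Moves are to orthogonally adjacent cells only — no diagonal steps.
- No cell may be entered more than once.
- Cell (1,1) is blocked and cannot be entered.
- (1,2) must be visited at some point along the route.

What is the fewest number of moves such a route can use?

10

Any route passes through (1,2) somewhere between (4,1) and (4,5). Summing Manhattan distances along the two legs ((4,1) → (1,2) → (4,5)) gives a lower bound of 4 + 6 = 10 moves.
A route of 10 moves achieves this: (4,1) → (3,1) → (2,1) → (2,2) → (1,2) → (1,3) → (2,3) → (3,3) → (4,3) → (4,4) → (4,5).
Since 10 matches the lower bound, it is optimal.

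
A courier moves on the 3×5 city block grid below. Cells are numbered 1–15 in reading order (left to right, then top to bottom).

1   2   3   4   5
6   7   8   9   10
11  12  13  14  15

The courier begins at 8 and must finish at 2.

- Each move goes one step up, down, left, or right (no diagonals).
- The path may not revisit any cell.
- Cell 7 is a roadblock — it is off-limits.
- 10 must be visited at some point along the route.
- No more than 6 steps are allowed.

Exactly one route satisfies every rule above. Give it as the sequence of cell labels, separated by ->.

8 -> 9 -> 10 -> 5 -> 4 -> 3 -> 2

The budget equals the shortest possible length, so every move has to be on a shortest route through the required cells.
Route from 8: right 2 to 10, up 1 to 5, left 3 to 2 — 6 moves in all.
Check: all required cells visited; 6 ≤ 6 moves.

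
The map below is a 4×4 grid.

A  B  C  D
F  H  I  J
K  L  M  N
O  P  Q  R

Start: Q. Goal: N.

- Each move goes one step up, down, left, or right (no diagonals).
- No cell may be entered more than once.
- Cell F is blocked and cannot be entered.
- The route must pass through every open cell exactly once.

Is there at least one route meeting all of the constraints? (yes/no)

no

Cell A has only one open neighbour but is neither the start nor the goal, so a Hamiltonian route would have to both enter and leave it through the same neighbour — impossible without revisiting.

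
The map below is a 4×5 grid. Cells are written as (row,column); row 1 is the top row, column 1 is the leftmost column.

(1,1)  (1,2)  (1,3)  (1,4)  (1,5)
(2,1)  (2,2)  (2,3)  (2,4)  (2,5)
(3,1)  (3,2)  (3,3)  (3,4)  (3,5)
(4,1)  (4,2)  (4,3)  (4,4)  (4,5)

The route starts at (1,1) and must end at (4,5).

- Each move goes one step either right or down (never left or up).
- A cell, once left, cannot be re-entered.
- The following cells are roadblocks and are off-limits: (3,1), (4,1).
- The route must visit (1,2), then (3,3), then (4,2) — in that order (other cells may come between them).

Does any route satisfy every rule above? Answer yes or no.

(4,2) lies to the left of (3,3), so going from (3,3) to (4,2) would need a leftward move — but moves only go right/down, so (3,3) cannot be visited before (4,2).

no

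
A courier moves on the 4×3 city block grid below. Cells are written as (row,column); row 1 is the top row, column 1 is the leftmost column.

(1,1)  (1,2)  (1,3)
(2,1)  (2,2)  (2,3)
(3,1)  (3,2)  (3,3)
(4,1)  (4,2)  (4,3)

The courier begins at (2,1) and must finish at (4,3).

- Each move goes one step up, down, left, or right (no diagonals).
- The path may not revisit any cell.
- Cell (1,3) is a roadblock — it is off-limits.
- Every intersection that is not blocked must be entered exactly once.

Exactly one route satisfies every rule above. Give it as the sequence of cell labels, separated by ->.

(2,1) -> (1,1) -> (1,2) -> (2,2) -> (2,3) -> (3,3) -> (3,2) -> (3,1) -> (4,1) -> (4,2) -> (4,3)

Need to visit all 11 open cells exactly once, starting at (2,1) and ending at (4,3).
Cell (1,2) has only two open neighbours ((2,2) and (1,1)), so the path must pass straight through it: one of those is the cell it's entered from and the other is where it exits.
Route from (2,1): up to (1,1), right to (1,2), down to (2,2), right to (2,3), down to (3,3), 2× left (reaching (3,1)), down to (4,1), 2× right (reaching (4,3)) — 10 moves in all.
Check: all 11 open cells covered.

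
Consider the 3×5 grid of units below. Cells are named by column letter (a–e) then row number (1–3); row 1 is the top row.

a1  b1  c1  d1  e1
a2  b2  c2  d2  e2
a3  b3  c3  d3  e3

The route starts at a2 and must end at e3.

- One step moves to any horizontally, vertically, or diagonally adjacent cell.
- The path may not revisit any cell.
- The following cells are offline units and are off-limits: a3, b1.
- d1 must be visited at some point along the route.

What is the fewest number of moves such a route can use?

5

Any route passes through d1 somewhere between a2 and e3. Summing Chebyshev distances along the two legs (a2 → d1 → e3) gives a lower bound of 3 + 2 = 5 moves.
A route of 5 moves achieves this: a2 → b2 → c1 → d1 → d2 → e3.
Since 5 matches the lower bound, it is optimal.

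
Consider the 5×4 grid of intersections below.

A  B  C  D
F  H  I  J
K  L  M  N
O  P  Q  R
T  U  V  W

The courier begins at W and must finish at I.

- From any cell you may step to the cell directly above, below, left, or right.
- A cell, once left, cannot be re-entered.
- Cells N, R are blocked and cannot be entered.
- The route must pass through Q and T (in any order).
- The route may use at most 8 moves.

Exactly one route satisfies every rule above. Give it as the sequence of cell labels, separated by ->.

W -> V -> U -> T -> O -> P -> Q -> M -> I

The budget equals the shortest possible length, so every move has to be on a shortest route through the required cells.
Route from W: left 3 to T, up 1 to O, right 2 to Q, up 2 to I — 8 moves in all.
Check: all required cells visited; 8 ≤ 8 moves.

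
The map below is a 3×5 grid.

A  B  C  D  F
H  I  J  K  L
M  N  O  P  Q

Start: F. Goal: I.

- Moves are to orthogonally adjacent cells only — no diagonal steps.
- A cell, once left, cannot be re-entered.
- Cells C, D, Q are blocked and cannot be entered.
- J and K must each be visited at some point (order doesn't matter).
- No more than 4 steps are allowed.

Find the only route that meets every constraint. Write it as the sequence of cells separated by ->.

F -> L -> K -> J -> I

The 4-move cap with required stops at J, K leaves no slack for detours.
Route from F: down to L, 3× left (reaching I) — 4 moves in all.
Check: all required cells visited; 4 ≤ 4 moves.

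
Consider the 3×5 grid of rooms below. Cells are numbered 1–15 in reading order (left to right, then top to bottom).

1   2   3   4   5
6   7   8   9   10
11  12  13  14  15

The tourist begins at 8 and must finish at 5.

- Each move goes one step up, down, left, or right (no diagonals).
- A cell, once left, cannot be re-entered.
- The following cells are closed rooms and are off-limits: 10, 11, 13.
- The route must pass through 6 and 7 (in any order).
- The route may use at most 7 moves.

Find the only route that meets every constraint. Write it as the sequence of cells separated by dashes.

The 7-move cap with required stops at 6, 7 leaves no slack for detours.
Route from 8: left 2 to 6, up 1 to 1, right 4 to 5 — 7 moves in all.
Check: all required cells visited; 7 ≤ 7 moves.

8 - 7 - 6 - 1 - 2 - 3 - 4 - 5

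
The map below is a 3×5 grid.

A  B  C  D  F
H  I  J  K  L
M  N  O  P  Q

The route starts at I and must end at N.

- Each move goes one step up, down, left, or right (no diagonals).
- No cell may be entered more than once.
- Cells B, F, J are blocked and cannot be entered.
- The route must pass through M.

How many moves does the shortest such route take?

Any route passes through M somewhere between I and N. Summing Manhattan distances along the two legs (I → M → N) gives a lower bound of 2 + 1 = 3 moves.
A route of 3 moves achieves this: I → H → M → N.
Since 3 matches the lower bound, it is optimal.

3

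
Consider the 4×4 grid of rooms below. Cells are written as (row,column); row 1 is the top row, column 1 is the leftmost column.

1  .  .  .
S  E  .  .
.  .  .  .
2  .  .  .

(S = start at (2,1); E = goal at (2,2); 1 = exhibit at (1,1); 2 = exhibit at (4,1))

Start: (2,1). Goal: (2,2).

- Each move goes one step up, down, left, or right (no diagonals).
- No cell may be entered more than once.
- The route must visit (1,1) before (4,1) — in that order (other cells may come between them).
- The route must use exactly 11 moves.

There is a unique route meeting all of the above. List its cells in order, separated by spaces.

The waypoints must appear in the order (1,1), (4,1), with no cell reused.
Route from (2,1): up to (1,1), 2× right (reaching (1,3)), 3× down (reaching (4,3)), 2× left (reaching (4,1)), up to (3,1), right to (3,2), up to (2,2) — 11 moves in all.
Check: order respected (1 at step 1, 2 at step 8); 11 moves as required.

(2,1) (1,1) (1,2) (1,3) (2,3) (3,3) (4,3) (4,2) (4,1) (3,1) (3,2) (2,2)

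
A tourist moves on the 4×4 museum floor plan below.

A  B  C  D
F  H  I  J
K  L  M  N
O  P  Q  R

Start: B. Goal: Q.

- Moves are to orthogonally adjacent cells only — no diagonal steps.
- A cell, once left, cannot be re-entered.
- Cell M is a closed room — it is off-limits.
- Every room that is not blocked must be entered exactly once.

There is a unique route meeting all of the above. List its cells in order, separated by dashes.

B - A - F - K - O - P - L - H - I - C - D - J - N - R - Q

Need to visit all 15 open cells exactly once, starting at B and ending at Q.
Cell R has only two open neighbours (N and Q), so the path must pass straight through it: one of those is the cell it's entered from and the other is where it exits.
Route from B: left 1 to A, down 3 to O, right 1 to P, up 2 to H, right 1 to I, up 1 to C, right 1 to D, down 3 to R, left 1 to Q — 14 moves in all.
Check: all 15 open cells covered.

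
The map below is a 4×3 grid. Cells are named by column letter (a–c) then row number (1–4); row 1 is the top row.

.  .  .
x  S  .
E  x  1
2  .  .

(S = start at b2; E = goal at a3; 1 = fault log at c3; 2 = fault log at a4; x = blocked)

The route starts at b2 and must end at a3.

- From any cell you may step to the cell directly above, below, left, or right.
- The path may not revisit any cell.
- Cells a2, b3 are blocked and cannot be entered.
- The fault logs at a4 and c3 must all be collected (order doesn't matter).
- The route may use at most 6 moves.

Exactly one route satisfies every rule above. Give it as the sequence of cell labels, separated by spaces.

Any route must reach a4 and c3 and still end at a3 within 6 moves, so the order of the required stops is forced.
Route from b2: right to c2, 2× down (reaching c4), 2× left (reaching a4), up to a3 — 6 moves in all.
Check: all required cells visited; 6 ≤ 6 moves.

b2 c2 c3 c4 b4 a4 a3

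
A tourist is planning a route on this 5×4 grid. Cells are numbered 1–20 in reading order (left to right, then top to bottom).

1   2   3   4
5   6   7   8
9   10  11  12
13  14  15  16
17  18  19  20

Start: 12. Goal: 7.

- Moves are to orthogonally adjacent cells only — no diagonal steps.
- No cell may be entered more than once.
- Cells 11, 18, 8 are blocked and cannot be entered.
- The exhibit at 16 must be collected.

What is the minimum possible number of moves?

Any route passes through 16 somewhere between 12 and 7. Summing Manhattan distances along the two legs (12 → 16 → 7) gives a lower bound of 1 + 3 = 4 moves.
That bound ignores the blocked cells. Measuring each leg by the fewest moves that actually steer around them (12→16: 1; 16→7: 5) raises the lower bound to 6.
A route of 6 moves exists: 12 → 16 → 15 → 14 → 10 → 6 → 7.
Since 6 matches that lower bound, it is optimal.

6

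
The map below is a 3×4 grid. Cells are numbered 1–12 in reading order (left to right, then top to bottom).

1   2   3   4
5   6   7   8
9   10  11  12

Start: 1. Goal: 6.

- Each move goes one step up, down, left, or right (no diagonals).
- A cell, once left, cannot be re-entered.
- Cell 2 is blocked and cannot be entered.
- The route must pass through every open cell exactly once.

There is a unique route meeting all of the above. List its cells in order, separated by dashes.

1 - 5 - 9 - 10 - 11 - 12 - 8 - 4 - 3 - 7 - 6

Need to visit all 11 open cells exactly once, starting at 1 and ending at 6.
Cell 3 has only two open neighbours (7 and 4), so the path must pass straight through it: one of those is the cell it's entered from and the other is where it exits.
Route from 1: down 2 to 9, right 3 to 12, up 2 to 4, left 1 to 3, down 1 to 7, left 1 to 6 — 10 moves in all.
Check: all 11 open cells covered.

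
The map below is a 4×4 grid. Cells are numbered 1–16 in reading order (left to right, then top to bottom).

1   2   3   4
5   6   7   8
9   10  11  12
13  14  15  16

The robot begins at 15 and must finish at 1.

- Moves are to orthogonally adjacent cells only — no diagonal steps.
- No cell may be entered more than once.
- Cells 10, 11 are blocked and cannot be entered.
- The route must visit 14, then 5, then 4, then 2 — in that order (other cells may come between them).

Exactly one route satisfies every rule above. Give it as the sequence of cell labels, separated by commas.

The waypoints must appear in the order 14, 5, 4, 2, with no cell reused.
Route from 15: 2× left (reaching 13), 2× up (reaching 5), 3× right (reaching 8), up to 4, 3× left (reaching 1) — 11 moves in all.
Check: order respected (14 at step 1, 5 at step 4, 4 at step 8, 2 at step 10).

15, 14, 13, 9, 5, 6, 7, 8, 4, 3, 2, 1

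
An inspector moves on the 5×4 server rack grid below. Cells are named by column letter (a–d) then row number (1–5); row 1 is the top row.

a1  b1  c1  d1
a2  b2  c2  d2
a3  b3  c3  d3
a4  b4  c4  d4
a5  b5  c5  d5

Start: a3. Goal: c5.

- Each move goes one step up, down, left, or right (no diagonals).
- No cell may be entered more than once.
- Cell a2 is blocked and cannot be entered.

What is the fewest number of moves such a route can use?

The Manhattan distance from a3 to c5 is |3−5| + |1−3| = 4, so at least 4 moves are needed.
A route of 4 moves achieves this: a3 → a4 → a5 → b5 → c5.
Since 4 matches the lower bound, it is optimal.

4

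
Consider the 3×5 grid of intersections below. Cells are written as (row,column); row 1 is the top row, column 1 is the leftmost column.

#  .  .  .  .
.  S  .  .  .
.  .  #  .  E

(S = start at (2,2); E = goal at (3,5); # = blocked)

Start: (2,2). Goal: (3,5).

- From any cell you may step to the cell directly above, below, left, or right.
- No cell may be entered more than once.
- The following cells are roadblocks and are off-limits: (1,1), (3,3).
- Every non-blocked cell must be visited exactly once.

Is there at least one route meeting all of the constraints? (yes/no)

Colour the cells like a checkerboard: each orthogonal step flips colour, so a Hamiltonian route alternates colours. Here there are 6 cells of one colour and 7 of the other, with start on the same colour as the goal — the counts and endpoints can't be arranged into an alternating sequence of length 13, so no Hamiltonian route exists.

no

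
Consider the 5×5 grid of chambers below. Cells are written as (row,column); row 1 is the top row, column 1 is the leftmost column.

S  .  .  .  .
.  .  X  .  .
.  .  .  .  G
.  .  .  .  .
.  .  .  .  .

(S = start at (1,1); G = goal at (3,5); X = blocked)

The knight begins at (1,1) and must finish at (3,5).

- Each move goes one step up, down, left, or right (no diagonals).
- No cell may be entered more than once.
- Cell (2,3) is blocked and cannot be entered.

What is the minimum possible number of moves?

The Manhattan distance from (1,1) to (3,5) is |1−3| + |1−5| = 6, so at least 6 moves are needed.
A route of 6 moves achieves this: (1,1) → (2,1) → (3,1) → (3,2) → (3,3) → (3,4) → (3,5).
Since 6 matches the lower bound, it is optimal.

6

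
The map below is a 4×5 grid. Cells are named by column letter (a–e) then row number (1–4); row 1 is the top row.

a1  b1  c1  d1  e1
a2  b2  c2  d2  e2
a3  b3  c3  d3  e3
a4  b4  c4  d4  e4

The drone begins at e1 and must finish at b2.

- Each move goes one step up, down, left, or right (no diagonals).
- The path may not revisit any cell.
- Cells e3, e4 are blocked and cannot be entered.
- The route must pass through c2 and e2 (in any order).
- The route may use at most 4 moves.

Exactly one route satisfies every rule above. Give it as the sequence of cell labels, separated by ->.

The budget equals the shortest possible length, so every move has to be on a shortest route through the required cells.
Route from e1: down to e2, 3× left (reaching b2) — 4 moves in all.
Check: all required cells visited; 4 ≤ 4 moves.

e1 -> e2 -> d2 -> c2 -> b2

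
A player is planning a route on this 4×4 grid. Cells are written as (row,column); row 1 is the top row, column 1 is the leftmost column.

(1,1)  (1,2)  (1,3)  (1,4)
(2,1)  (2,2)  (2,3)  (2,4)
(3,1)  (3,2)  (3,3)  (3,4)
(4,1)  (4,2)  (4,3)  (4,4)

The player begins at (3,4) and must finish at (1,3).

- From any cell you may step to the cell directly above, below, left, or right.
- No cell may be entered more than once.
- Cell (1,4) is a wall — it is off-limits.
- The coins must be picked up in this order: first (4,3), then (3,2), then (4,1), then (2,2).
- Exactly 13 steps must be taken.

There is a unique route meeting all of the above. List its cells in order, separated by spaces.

(3,4) (4,4) (4,3) (3,3) (3,2) (4,2) (4,1) (3,1) (2,1) (1,1) (1,2) (2,2) (2,3) (1,3)

The waypoints must appear in the order (4,3), (3,2), (4,1), (2,2), with no cell reused.
Route from (3,4): down to (4,4), left to (4,3), up to (3,3), left to (3,2), down to (4,2), left to (4,1), 3× up (reaching (1,1)), right to (1,2), down to (2,2), right to (2,3), up to (1,3) — 13 moves in all.
Check: order respected ((4,3) at step 2, (3,2) at step 4, (4,1) at step 6, (2,2) at step 11); 13 moves as required.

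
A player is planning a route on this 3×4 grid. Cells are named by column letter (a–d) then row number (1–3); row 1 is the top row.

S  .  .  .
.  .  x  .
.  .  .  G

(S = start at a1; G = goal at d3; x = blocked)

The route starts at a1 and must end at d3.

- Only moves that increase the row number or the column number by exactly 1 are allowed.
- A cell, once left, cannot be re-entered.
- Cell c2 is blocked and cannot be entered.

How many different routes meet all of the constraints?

A right/down-only route from a1 to d3 makes exactly 2 down-moves and 3 right-moves in some order.
With no other constraints that would be C(5,2) = 10 routes.
Subtract routes through each blocked cell (inclusion–exclusion for overlaps): − through c2: 6 → 4.
That gives 4 routes.

4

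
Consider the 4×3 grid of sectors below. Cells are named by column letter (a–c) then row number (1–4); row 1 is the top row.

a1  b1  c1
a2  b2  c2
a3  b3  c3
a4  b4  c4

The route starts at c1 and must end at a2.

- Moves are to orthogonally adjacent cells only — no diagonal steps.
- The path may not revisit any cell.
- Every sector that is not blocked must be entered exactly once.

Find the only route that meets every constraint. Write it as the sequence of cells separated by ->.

Need to visit all 12 open cells exactly once, starting at c1 and ending at a2.
Route from c1: down 3 to c4, left 2 to a4, up 1 to a3, right 1 to b3, up 2 to b1, left 1 to a1, down 1 to a2 — 11 moves in all.
Check: all 12 open cells covered.

c1 -> c2 -> c3 -> c4 -> b4 -> a4 -> a3 -> b3 -> b2 -> b1 -> a1 -> a2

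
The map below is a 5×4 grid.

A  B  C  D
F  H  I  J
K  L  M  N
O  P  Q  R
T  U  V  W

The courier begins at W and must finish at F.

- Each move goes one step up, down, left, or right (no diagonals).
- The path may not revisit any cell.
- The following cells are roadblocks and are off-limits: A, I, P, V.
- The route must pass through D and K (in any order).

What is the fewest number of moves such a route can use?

10

Any route passes through D and K in some order between W and F. Summing Manhattan distances along each leg and taking the cheapest ordering (W → D → K → F) gives a lower bound of 4 + 5 + 1 = 10 moves.
A route of 10 moves achieves this: W → R → N → J → D → C → B → H → L → K → F.
Since 10 matches the lower bound, it is optimal.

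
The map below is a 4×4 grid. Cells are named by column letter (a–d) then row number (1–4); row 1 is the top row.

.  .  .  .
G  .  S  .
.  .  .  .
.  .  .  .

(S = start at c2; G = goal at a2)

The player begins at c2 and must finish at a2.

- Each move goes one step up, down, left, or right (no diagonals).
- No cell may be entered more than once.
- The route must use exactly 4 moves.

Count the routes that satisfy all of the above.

Need simple routes of exactly 4 moves from c2 to a2 (Manhattan distance 2, so 1 moves are spent on a detour and 1 undoing it).
Enumerating: c2 c1 b1 b2 a2 | c2 c1 b1 a1 a2 | c2 c3 b3 b2 a2 | c2 c3 b3 a3 a2 | c2 b2 b1 a1 a2 | c2 b2 b3 a3 a2.
That gives 6 routes.

6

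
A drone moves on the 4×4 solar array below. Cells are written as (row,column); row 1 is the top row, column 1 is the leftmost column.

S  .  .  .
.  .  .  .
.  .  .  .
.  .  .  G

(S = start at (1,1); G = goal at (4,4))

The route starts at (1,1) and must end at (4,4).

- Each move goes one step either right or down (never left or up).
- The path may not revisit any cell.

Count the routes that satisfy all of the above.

20

A right/down-only route from (1,1) to (4,4) makes exactly 3 down-moves and 3 right-moves in some order.
With no other constraints that would be C(6,3) = 20 routes.
That gives 20 routes.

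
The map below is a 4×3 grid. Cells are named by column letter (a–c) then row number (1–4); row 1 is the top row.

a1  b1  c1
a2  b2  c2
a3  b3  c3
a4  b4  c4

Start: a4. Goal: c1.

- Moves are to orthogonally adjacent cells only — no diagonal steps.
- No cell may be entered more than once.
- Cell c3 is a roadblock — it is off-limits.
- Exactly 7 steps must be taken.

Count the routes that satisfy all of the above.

6

Need simple routes of exactly 7 moves from a4 to c1 (Manhattan distance 5, so 1 moves are spent on a detour and 1 undoing it).
Enumerating: a4 a3 a2 a1 b1 b2 c2 c1 | a4 a3 b3 b2 a2 a1 b1 c1 | a4 b4 b3 b2 a2 a1 b1 c1 | a4 b4 b3 a3 a2 a1 b1 c1 | a4 b4 b3 a3 a2 b2 b1 c1 | a4 b4 b3 a3 a2 b2 c2 c1.
That gives 6 routes.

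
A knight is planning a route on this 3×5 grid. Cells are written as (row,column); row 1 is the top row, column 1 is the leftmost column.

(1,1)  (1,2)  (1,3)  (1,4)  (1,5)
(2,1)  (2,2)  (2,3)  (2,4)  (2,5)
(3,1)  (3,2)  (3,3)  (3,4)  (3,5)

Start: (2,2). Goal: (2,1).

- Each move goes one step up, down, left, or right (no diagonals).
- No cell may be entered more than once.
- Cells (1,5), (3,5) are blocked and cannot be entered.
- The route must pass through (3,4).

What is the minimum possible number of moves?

7

Any route passes through (3,4) somewhere between (2,2) and (2,1). Summing Manhattan distances along the two legs ((2,2) → (3,4) → (2,1)) gives a lower bound of 3 + 4 = 7 moves.
A route of 7 moves achieves this: (2,2) → (2,3) → (2,4) → (3,4) → (3,3) → (3,2) → (3,1) → (2,1).
Since 7 matches the lower bound, it is optimal.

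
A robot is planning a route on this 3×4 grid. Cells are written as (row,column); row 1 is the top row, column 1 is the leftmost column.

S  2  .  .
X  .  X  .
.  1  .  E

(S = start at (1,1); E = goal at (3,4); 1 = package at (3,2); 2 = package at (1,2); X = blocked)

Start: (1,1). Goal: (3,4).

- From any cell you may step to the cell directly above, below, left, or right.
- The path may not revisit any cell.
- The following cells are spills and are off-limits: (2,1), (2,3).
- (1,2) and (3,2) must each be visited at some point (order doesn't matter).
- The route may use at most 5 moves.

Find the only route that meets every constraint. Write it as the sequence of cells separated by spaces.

The budget equals the shortest possible length, so every move has to be on a shortest route through the required cells.
Route from (1,1): right to (1,2), 2× down (reaching (3,2)), 2× right (reaching (3,4)) — 5 moves in all.
Check: all required cells visited; 5 ≤ 5 moves.

(1,1) (1,2) (2,2) (3,2) (3,3) (3,4)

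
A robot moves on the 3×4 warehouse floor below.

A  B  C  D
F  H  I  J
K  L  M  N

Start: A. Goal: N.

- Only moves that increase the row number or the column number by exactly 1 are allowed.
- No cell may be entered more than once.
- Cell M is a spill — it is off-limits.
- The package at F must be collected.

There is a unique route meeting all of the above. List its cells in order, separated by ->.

A -> F -> H -> I -> J -> N

Moves only go right or down, so the column and row indices never decrease.
Route from A: down to F, 3× right (reaching J), down to N — 5 moves in all.
Check: all required cells visited.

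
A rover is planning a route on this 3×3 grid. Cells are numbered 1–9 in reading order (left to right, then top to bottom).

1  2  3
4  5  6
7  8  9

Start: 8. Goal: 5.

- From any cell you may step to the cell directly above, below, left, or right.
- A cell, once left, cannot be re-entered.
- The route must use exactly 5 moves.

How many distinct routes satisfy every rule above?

2

Need simple routes of exactly 5 moves from 8 to 5 (Manhattan distance 1, so 2 moves are spent on a detour and 2 undoing it).
Enumerating: 8 7 4 1 2 5 | 8 9 6 3 2 5.
That gives 2 routes.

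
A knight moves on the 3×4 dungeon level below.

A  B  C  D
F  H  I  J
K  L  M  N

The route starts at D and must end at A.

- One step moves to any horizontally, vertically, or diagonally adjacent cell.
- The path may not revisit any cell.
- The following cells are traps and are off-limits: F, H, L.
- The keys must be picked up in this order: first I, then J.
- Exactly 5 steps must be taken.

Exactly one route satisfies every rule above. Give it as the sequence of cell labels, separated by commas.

D, I, J, C, B, A

The waypoints must appear in the order I, J, with no cell reused.
Route from D: down-left 1 to I, right 1 to J, up-left 1 to C, left 2 to A — 5 moves in all.
Check: order respected (I at step 1, J at step 2); 5 moves as required.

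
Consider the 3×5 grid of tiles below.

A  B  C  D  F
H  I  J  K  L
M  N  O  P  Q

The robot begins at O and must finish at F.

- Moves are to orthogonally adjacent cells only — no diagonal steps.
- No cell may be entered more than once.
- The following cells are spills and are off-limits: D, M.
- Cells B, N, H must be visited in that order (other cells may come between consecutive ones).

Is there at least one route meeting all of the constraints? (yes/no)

no

Ignoring the required order, 2 revisit-free routes from O to F pass through all of B, N, and H; the waypoint orders that occur are N → H → B (2) — never B → N → H.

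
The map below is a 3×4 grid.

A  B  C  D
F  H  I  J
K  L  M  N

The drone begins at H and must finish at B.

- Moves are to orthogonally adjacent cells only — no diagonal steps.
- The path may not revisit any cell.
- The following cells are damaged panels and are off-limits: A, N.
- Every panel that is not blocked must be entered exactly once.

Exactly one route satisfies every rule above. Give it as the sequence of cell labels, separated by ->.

H -> F -> K -> L -> M -> I -> J -> D -> C -> B

Need to visit all 10 open cells exactly once, starting at H and ending at B.
Route from H: left to F, down to K, 2× right (reaching M), up to I, right to J, up to D, 2× left (reaching B) — 9 moves in all.
Check: all 10 open cells covered.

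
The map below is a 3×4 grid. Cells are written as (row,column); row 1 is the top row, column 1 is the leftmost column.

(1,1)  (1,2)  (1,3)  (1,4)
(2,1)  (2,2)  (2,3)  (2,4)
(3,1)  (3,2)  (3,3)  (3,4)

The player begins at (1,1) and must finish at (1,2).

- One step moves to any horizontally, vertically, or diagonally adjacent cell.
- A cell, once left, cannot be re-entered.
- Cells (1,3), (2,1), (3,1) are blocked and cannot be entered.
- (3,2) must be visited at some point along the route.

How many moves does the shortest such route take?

4

Any route passes through (3,2) somewhere between (1,1) and (1,2). Summing Chebyshev distances along the two legs ((1,1) → (3,2) → (1,2)) gives a lower bound of 2 + 2 = 4 moves.
A route of 4 moves achieves this: (1,1) → (2,2) → (3,2) → (2,3) → (1,2).
Since 4 matches the lower bound, it is optimal.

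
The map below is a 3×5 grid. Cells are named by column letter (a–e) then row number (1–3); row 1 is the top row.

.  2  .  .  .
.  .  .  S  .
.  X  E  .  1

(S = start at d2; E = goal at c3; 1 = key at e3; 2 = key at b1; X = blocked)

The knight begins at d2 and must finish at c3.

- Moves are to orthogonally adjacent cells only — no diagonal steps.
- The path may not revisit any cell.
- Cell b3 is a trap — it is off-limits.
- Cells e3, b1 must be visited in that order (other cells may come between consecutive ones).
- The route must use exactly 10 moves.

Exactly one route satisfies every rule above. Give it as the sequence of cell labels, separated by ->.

d2 -> d3 -> e3 -> e2 -> e1 -> d1 -> c1 -> b1 -> b2 -> c2 -> c3

The waypoints must appear in the order e3, b1, with no cell reused.
Route from d2: down 1 to d3, right 1 to e3, up 2 to e1, left 3 to b1, down 1 to b2, right 1 to c2, down 1 to c3 — 10 moves in all.
Check: order respected (1 at step 2, 2 at step 7); 10 moves as required.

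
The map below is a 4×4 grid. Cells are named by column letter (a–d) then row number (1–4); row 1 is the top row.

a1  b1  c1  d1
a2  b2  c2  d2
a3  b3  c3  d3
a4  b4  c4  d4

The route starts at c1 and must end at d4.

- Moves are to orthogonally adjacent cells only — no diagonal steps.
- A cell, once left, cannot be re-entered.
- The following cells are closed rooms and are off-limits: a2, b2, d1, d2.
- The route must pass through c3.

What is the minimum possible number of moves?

Any route passes through c3 somewhere between c1 and d4. Summing Manhattan distances along the two legs (c1 → c3 → d4) gives a lower bound of 2 + 2 = 4 moves.
A route of 4 moves achieves this: c1 → c2 → c3 → c4 → d4.
Since 4 matches the lower bound, it is optimal.

4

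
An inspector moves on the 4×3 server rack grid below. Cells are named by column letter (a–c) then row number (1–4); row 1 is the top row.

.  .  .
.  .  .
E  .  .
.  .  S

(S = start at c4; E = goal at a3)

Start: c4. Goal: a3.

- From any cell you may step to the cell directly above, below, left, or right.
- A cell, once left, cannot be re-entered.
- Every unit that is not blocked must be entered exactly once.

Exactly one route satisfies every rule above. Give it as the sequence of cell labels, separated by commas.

Need to visit all 12 open cells exactly once, starting at c4 and ending at a3.
Cell a4 has only two open neighbours (a3 and b4), so the path must pass straight through it: one of those is the cell it's entered from and the other is where it exits.
Route from c4: up 3 to c1, left 2 to a1, down 1 to a2, right 1 to b2, down 2 to b4, left 1 to a4, up 1 to a3 — 11 moves in all.
Check: all 12 open cells covered.

c4, c3, c2, c1, b1, a1, a2, b2, b3, b4, a4, a3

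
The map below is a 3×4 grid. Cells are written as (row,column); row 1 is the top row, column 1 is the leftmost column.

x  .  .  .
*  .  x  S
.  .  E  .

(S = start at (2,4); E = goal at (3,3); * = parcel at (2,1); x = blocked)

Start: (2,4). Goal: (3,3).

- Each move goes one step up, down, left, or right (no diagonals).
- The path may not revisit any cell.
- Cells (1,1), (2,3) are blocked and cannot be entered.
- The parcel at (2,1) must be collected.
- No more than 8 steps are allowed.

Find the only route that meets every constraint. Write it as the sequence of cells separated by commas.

(2,4), (1,4), (1,3), (1,2), (2,2), (2,1), (3,1), (3,2), (3,3)

The 8-move cap with required stops at (2,1) leaves no slack for detours.
Route from (2,4): up 1 to (1,4), left 2 to (1,2), down 1 to (2,2), left 1 to (2,1), down 1 to (3,1), right 2 to (3,3) — 8 moves in all.
Check: all required cells visited; 8 ≤ 8 moves.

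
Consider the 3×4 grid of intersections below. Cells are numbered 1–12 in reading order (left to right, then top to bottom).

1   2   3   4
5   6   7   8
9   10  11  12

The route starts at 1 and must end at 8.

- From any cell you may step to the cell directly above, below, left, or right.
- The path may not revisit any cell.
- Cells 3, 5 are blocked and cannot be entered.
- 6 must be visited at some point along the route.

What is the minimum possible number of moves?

Any route passes through 6 somewhere between 1 and 8. Summing Manhattan distances along the two legs (1 → 6 → 8) gives a lower bound of 2 + 2 = 4 moves.
A route of 4 moves achieves this: 1 → 2 → 6 → 7 → 8.
Since 4 matches the lower bound, it is optimal.

4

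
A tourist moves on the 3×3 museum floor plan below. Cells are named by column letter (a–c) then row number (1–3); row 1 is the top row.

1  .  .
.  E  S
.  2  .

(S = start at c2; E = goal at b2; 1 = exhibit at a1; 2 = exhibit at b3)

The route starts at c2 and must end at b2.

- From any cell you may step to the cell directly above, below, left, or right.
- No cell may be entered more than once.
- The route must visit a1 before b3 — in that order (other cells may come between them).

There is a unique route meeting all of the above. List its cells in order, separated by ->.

The waypoints must appear in the order a1, b3, with no cell reused.
Route from c2: up 1 to c1, left 2 to a1, down 2 to a3, right 1 to b3, up 1 to b2 — 7 moves in all.
Check: order respected (1 at step 3, 2 at step 6).

c2 -> c1 -> b1 -> a1 -> a2 -> a3 -> b3 -> b2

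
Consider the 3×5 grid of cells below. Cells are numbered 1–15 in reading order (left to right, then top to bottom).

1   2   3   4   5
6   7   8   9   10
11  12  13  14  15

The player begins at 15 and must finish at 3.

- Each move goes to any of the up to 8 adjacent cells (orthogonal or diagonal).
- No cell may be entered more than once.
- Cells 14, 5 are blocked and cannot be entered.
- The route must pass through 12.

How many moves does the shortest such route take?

Any route passes through 12 somewhere between 15 and 3. Summing Chebyshev distances along the two legs (15 → 12 → 3) gives a lower bound of 3 + 2 = 5 moves.
A route of 5 moves achieves this: 15 → 9 → 8 → 12 → 7 → 3.
Since 5 matches the lower bound, it is optimal.

5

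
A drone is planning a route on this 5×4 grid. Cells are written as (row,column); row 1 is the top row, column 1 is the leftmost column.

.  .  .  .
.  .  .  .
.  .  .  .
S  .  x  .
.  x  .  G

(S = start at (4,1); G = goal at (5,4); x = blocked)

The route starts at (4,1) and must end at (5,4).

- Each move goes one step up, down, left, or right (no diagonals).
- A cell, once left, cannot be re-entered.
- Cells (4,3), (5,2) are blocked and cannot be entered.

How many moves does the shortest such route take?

6

The Manhattan distance from (4,1) to (5,4) is |4−5| + |1−4| = 4, so at least 4 moves are needed.
That bound ignores the blocked cells. Measuring each leg by the fewest moves that actually steer around them ((4,1)→(5,4): 6) raises the lower bound to 6.
A route of 6 moves exists: (4,1) → (3,1) → (3,2) → (3,3) → (3,4) → (4,4) → (5,4).
Since 6 matches that lower bound, it is optimal.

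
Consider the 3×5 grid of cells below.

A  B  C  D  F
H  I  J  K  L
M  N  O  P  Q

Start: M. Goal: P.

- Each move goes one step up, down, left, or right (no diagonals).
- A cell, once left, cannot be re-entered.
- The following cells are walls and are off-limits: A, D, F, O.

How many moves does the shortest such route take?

The Manhattan distance from M to P is |3−3| + |1−4| = 3, so at least 3 moves are needed.
That bound ignores the blocked cells. Measuring each leg by the fewest moves that actually steer around them (M→P: 5) raises the lower bound to 5.
A route of 5 moves exists: M → H → I → J → K → P.
Since 5 matches that lower bound, it is optimal.

5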